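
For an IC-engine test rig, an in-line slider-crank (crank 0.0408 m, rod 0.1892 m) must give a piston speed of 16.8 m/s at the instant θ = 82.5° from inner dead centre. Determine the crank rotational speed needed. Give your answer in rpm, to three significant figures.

3850

For an in-line slider-crank, |v_piston| = rω|sinθ|·[1 + r cosθ/√(L² − r² sin²θ)].
With r = 0.0408 m, L = 0.1892 m, θ = 82.5°: the bracketed kinematic factor |dx/dθ| = 0.041616 m.
ω = v/|dx/dθ| = 16.8/0.041616 = 403.69 rad/s.
N = 60ω/(2π) = 3854.9 rpm.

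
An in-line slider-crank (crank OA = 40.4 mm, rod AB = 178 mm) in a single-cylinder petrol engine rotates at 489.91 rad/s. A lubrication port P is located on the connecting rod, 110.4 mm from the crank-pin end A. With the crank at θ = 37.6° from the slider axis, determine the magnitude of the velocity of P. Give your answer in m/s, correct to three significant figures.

14.7

ω = 489.9 rad/s.  Crank-pin speed |V_A| = rω = 19.792 m/s, perpendicular to OA.
Rod angle: sinφ = −(r/L) sinθ ⇒ φ = -7.960°; ω_rod = −rω cosθ/√(L²−r²sin²θ) = -88.954 rad/s.
V_P = V_A + ω_rod × AP, with AP = 0.1104 m along the rod.
Components: V_Px = −rω sinθ − a·ω_rod·sinφ = -13.436 m/s;  V_Py = rω cosθ + a·ω_rod·cosφ = +5.9554 m/s.
|V_P| = √(V_Px² + V_Py²) = 14.697 m/s.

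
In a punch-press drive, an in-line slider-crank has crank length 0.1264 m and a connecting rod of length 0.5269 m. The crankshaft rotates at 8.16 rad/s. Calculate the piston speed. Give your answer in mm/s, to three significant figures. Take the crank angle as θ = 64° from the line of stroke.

1030

ω = 8.16 rad/s
For an in-line slider-crank, x = r cosθ + √(L² − r² sin²θ), so v = −rω sinθ·[1 + r cosθ/√(L² − r² sin²θ)].
With r = 0.1264 m, L = 0.5269 m, θ = 64°: √(L² − r² sin²θ) = 0.51451 m.
v = −0.1264·8.16·0.89879·[1 + 0.1264·0.43837/0.51451] = -1.0269 m/s.
|v| = 1.0269 m/s = 1026.9 mm/s.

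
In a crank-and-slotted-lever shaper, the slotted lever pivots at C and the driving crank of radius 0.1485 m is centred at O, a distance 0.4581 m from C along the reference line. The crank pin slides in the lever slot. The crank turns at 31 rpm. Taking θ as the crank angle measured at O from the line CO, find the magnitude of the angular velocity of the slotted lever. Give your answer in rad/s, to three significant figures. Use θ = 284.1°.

ω = 3.246 rad/s (from 31 rpm).
Crank pin A relative to C: A = (d + r cosθ, r sinθ); lever angle φ = atan2(r sinθ, d + r cosθ).
Differentiating tanφ: φ̇ = rω(d cosθ + r)/(d² + r² + 2dr cosθ).
d² + r² + 2dr cosθ = |CA|² = 0.265053 m²;  d cosθ + r = +0.2601 m.
|ω_lever| = |0.1485·3.246·+0.2601| / 0.265053 = 0.47307 rad/s.

0.473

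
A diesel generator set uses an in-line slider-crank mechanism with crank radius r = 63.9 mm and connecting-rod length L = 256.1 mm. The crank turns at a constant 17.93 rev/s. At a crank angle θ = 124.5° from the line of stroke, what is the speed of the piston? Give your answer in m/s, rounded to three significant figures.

5.08

ω = 2π·17.9 = 112.7 rad/s
For an in-line slider-crank, x = r cosθ + √(L² − r² sin²θ), so v = −rω sinθ·[1 + r cosθ/√(L² − r² sin²θ)].
With r = 0.0639 m, L = 0.2561 m, θ = 124.5°: √(L² − r² sin²θ) = 0.25063 m.
v = −0.0639·112.7·0.82413·[1 + 0.0639·-0.56641/0.25063] = -5.076 m/s.
|v| = 5.076 m/s.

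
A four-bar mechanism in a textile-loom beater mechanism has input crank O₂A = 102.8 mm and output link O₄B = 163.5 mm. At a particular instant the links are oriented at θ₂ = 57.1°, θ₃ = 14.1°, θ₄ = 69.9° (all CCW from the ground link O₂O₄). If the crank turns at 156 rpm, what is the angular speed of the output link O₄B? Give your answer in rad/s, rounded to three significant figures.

8.47

ω₂ = 16.34 rad/s (from 156 rpm).
Differentiating the loop-closure r₂e^{iθ₂}+r₃e^{iθ₃}=r₁+r₄e^{iθ₄} gives r₂ω₂e^{iθ₂}+r₃ω₃e^{iθ₃}=r₄ω₄e^{iθ₄}.
Eliminating the other unknown: ω₄ = r₂ω₂ sin(θ₂−θ₃) / [r₄ sin(θ₄−θ₃)].
Numerator sine = +0.68200; denominator sine = +0.82708.
Result = 0.1028·16.34·(+0.68200) / (0.1635·(+0.82708)) = +8.4696 rad/s; magnitude 8.4696 rad/s.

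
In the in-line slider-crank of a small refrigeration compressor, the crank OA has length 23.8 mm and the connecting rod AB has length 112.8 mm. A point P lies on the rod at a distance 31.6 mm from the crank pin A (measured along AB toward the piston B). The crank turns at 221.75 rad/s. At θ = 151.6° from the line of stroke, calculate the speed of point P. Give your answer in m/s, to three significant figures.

ω = 221.8 rad/s.  Crank-pin speed |V_A| = rω = 5.2777 m/s, perpendicular to OA.
Rod angle: sinφ = −(r/L) sinθ ⇒ φ = -5.760°; ω_rod = −rω cosθ/√(L²−r²sin²θ) = +41.366 rad/s.
V_P = V_A + ω_rod × AP, with AP = 0.0316 m along the rod.
Components: V_Px = −rω sinθ − a·ω_rod·sinφ = -2.379 m/s;  V_Py = rω cosθ + a·ω_rod·cosφ = -3.3419 m/s.
|V_P| = √(V_Px² + V_Py²) = 4.1022 m/s.

4.10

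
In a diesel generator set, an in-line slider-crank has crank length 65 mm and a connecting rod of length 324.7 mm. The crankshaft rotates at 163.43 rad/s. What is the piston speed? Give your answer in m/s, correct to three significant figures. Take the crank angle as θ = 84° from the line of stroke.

ω = 163.4 rad/s
For an in-line slider-crank, x = r cosθ + √(L² − r² sin²θ), so v = −rω sinθ·[1 + r cosθ/√(L² − r² sin²θ)].
With r = 0.065 m, L = 0.3247 m, θ = 84°: √(L² − r² sin²θ) = 0.3182 m.
v = −0.065·163.4·0.99452·[1 + 0.065·0.10453/0.3182] = -10.79 m/s.
|v| = 10.79 m/s.

10.8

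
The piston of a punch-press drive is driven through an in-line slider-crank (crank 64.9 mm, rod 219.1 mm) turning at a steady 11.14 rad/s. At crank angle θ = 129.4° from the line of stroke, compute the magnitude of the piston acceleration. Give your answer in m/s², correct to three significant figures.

ω = 11.14 rad/s
x(θ) = r cosθ + √(L² − r² sin²θ); with ω constant, a = ω²·d²x/dθ².
d²x/dθ² = −r cosθ − r²(cos2θ)/√u − r⁴ sin²2θ/(4u^{3/2}),  u = L² − r² sin²θ = 0.0454897 m².
Substituting r = 0.0649 m, L = 0.2191 m, θ = 129.4°: d²x/dθ² = +0.04459 m.
a = ω²·d²x/dθ² = (11.14)²·(+0.04459) = +5.5336 m/s²;  |a| = 5.5336 m/s².

5.53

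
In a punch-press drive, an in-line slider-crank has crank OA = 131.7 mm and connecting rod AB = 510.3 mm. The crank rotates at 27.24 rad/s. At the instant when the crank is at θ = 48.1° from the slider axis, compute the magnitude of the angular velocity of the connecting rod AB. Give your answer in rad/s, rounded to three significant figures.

ω = 27.24 rad/s
The rod makes angle φ with the slider axis where L sinφ = r sinθ; differentiating, L cosφ·φ̇ = r ω cosθ.
L cosφ = √(L² − r² sin²θ) = 0.5008 m.
|ω_rod| = r ω |cosθ| / √(L² − r² sin²θ) = 0.1317·27.24·0.66783/0.5008 = 4.7841 rad/s.

4.78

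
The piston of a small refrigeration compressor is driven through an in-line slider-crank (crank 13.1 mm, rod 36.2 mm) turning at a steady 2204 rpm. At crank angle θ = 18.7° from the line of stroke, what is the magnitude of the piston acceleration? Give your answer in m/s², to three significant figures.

866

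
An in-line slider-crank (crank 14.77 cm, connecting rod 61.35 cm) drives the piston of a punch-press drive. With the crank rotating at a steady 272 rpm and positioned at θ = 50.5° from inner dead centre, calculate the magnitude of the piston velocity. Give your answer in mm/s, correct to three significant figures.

3750

ω = 2π·272/60 = 28.48 rad/s
For an in-line slider-crank, x = r cosθ + √(L² − r² sin²θ), so v = −rω sinθ·[1 + r cosθ/√(L² − r² sin²θ)].
With r = 0.1477 m, L = 0.6135 m, θ = 50.5°: √(L² − r² sin²θ) = 0.60282 m.
v = −0.1477·28.48·0.77162·[1 + 0.1477·0.63608/0.60282] = -3.7522 m/s.
|v| = 3.7522 m/s = 3752.2 mm/s.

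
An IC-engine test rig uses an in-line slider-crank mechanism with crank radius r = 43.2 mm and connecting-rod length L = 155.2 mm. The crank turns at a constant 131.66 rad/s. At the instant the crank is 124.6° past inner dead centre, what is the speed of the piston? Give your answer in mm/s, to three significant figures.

3920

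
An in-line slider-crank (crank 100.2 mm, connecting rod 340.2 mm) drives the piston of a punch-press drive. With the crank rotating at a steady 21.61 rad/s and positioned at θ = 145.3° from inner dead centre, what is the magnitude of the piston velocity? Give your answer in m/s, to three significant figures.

ω = 21.61 rad/s
For an in-line slider-crank, x = r cosθ + √(L² − r² sin²θ), so v = −rω sinθ·[1 + r cosθ/√(L² − r² sin²θ)].
With r = 0.1002 m, L = 0.3402 m, θ = 145.3°: √(L² − r² sin²θ) = 0.33538 m.
v = −0.1002·21.61·0.56928·[1 + 0.1002·-0.82214/0.33538] = -0.9299 m/s.
|v| = 0.9299 m/s.

0.930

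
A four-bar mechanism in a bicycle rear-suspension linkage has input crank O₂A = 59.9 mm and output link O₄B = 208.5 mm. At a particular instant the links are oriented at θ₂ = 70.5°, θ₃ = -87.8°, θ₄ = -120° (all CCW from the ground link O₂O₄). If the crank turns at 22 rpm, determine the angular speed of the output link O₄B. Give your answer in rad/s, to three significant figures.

0.459

ω₂ = 2.304 rad/s (from 22 rpm).
Differentiating the loop-closure r₂e^{iθ₂}+r₃e^{iθ₃}=r₁+r₄e^{iθ₄} gives r₂ω₂e^{iθ₂}+r₃ω₃e^{iθ₃}=r₄ω₄e^{iθ₄}.
Eliminating the other unknown: ω₄ = r₂ω₂ sin(θ₂−θ₃) / [r₄ sin(θ₄−θ₃)].
Numerator sine = +0.36975; denominator sine = -0.53288.
Result = 0.0599·2.304·(+0.36975) / (0.2085·(-0.53288)) = -0.45925 rad/s; magnitude 0.45925 rad/s.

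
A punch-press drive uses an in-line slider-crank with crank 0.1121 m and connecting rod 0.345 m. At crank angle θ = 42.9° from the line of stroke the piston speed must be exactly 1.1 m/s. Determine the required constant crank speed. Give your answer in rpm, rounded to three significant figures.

111

For an in-line slider-crank, |v_piston| = rω|sinθ|·[1 + r cosθ/√(L² − r² sin²θ)].
With r = 0.1121 m, L = 0.345 m, θ = 42.9°: the bracketed kinematic factor |dx/dθ| = 0.094933 m.
ω = v/|dx/dθ| = 1.1/0.094933 = 11.587 rad/s.
N = 60ω/(2π) = 110.65 rpm.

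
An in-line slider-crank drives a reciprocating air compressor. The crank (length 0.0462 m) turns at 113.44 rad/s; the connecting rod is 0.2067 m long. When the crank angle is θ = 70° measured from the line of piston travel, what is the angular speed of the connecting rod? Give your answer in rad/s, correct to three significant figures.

8.87

ω = 113.4 rad/s
The rod makes angle φ with the slider axis where L sinφ = r sinθ; differentiating, L cosφ·φ̇ = r ω cosθ.
L cosφ = √(L² − r² sin²θ) = 0.20209 m.
|ω_rod| = r ω |cosθ| / √(L² − r² sin²θ) = 0.0462·113.4·0.34202/0.20209 = 8.8699 rad/s.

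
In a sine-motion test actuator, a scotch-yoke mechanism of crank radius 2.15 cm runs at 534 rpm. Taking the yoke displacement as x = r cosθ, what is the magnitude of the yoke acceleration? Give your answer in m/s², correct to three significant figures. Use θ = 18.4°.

ω = 55.92 rad/s (from 534 rpm).
x = r cosθ ⇒ ẍ = −rω² cosθ (ω constant).
|a| = rω²|cosθ| = 0.0215·(55.92)²·|cos 18.4°| = 63.795 m/s².

63.8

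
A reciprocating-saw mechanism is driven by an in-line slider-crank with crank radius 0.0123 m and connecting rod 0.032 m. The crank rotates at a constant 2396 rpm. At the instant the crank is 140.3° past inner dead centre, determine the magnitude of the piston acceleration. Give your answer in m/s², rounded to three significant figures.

528

ω = 2π·2396/60 = 250.9 rad/s
x(θ) = r cosθ + √(L² − r² sin²θ); with ω constant, a = ω²·d²x/dθ².
d²x/dθ² = −r cosθ − r²(cos2θ)/√u − r⁴ sin²2θ/(4u^{3/2}),  u = L² − r² sin²θ = 0.00096227 m².
Substituting r = 0.0123 m, L = 0.032 m, θ = 140.3°: d²x/dθ² = +0.0083813 m.
a = ω²·d²x/dθ² = (250.9)²·(+0.0083813) = +527.64 m/s²;  |a| = 527.64 m/s².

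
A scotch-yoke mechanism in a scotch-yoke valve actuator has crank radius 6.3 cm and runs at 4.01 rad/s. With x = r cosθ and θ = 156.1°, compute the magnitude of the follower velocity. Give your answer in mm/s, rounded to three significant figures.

ω = 4.01 rad/s
x = r cosθ ⇒ ẋ = −rω sinθ.
|v| = rω|sinθ| = 0.063·4.01·|sin 156.1°| = 0.10235 m/s = 102.35 mm/s.

102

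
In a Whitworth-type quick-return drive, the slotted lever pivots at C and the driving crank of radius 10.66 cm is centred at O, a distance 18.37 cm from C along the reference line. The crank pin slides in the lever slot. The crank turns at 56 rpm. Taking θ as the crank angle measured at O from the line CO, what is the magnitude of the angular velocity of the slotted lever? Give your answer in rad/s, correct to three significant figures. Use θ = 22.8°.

2.12

ω = 5.864 rad/s (from 56 rpm).
Crank pin A relative to C: A = (d + r cosθ, r sinθ); lever angle φ = atan2(r sinθ, d + r cosθ).
Differentiating tanφ: φ̇ = rω(d cosθ + r)/(d² + r² + 2dr cosθ).
d² + r² + 2dr cosθ = |CA|² = 0.0812139 m²;  d cosθ + r = +0.27595 m.
|ω_lever| = |0.1066·5.864·+0.27595| / 0.0812139 = 2.1241 rad/s.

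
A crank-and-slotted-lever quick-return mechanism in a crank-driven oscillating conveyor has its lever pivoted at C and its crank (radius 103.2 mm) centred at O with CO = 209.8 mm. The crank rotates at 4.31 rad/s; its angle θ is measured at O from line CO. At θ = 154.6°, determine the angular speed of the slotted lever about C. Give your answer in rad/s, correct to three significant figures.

2.47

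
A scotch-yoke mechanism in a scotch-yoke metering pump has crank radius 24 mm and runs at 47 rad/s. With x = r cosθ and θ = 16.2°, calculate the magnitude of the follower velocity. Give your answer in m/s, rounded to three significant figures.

ω = 47 rad/s
x = r cosθ ⇒ ẋ = −rω sinθ.
|v| = rω|sinθ| = 0.024·47·|sin 16.2°| = 0.3147 m/s.

0.315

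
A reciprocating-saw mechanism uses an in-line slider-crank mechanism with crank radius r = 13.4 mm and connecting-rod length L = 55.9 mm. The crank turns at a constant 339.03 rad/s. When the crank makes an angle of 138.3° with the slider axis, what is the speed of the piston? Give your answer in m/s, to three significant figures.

ω = 339 rad/s
For an in-line slider-crank, x = r cosθ + √(L² − r² sin²θ), so v = −rω sinθ·[1 + r cosθ/√(L² − r² sin²θ)].
With r = 0.0134 m, L = 0.0559 m, θ = 138.3°: √(L² − r² sin²θ) = 0.055185 m.
v = −0.0134·339·0.66523·[1 + 0.0134·-0.74664/0.055185] = -2.4742 m/s.
|v| = 2.4742 m/s.

2.47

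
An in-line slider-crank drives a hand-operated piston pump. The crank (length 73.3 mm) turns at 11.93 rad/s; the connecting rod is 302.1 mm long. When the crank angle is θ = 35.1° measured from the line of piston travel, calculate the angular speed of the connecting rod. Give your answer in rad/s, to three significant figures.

2.39

ω = 11.93 rad/s
The rod makes angle φ with the slider axis where L sinφ = r sinθ; differentiating, L cosφ·φ̇ = r ω cosθ.
L cosφ = √(L² − r² sin²θ) = 0.29915 m.
|ω_rod| = r ω |cosθ| / √(L² − r² sin²θ) = 0.0733·11.93·0.81815/0.29915 = 2.3916 rad/s.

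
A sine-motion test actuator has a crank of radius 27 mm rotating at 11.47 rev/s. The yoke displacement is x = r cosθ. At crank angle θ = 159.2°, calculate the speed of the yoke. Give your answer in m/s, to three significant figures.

ω = 72.07 rad/s (from 11.47 rev/s).
x = r cosθ ⇒ ẋ = −rω sinθ.
|v| = rω|sinθ| = 0.027·72.07·|sin 159.2°| = 0.69098 m/s.

0.691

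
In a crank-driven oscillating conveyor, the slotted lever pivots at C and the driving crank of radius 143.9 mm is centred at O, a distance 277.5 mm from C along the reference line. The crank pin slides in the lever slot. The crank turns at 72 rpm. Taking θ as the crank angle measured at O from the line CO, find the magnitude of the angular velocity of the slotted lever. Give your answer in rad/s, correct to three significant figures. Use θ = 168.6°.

ω = 7.54 rad/s (from 72 rpm).
Crank pin A relative to C: A = (d + r cosθ, r sinθ); lever angle φ = atan2(r sinθ, d + r cosθ).
Differentiating tanφ: φ̇ = rω(d cosθ + r)/(d² + r² + 2dr cosθ).
d² + r² + 2dr cosθ = |CA|² = 0.0194246 m²;  d cosθ + r = -0.12813 m.
|ω_lever| = |0.1439·7.54·-0.12813| / 0.0194246 = 7.1566 rad/s.

7.16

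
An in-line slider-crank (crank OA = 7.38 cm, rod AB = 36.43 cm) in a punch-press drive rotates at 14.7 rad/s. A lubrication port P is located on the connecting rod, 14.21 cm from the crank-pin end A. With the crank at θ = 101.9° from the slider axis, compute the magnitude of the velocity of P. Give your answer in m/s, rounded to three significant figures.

1.05

ω = 14.7 rad/s.  Crank-pin speed |V_A| = rω = 1.0849 m/s, perpendicular to OA.
Rod angle: sinφ = −(r/L) sinθ ⇒ φ = -11.433°; ω_rod = −rω cosθ/√(L²−r²sin²θ) = +0.62649 rad/s.
V_P = V_A + ω_rod × AP, with AP = 0.1421 m along the rod.
Components: V_Px = −rω sinθ − a·ω_rod·sinφ = -1.0439 m/s;  V_Py = rω cosθ + a·ω_rod·cosφ = -0.13644 m/s.
|V_P| = √(V_Px² + V_Py²) = 1.0528 m/s.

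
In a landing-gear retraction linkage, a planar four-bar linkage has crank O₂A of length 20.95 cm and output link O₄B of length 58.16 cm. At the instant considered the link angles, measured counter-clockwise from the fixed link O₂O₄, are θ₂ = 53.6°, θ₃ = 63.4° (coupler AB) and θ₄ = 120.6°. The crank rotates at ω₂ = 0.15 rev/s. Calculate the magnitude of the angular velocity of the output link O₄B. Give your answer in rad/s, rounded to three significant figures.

0.0687

ω₂ = 0.9425 rad/s (from 0.15 rev/s).
Differentiating the loop-closure r₂e^{iθ₂}+r₃e^{iθ₃}=r₁+r₄e^{iθ₄} gives r₂ω₂e^{iθ₂}+r₃ω₃e^{iθ₃}=r₄ω₄e^{iθ₄}.
Eliminating the other unknown: ω₄ = r₂ω₂ sin(θ₂−θ₃) / [r₄ sin(θ₄−θ₃)].
Numerator sine = -0.17021; denominator sine = +0.84057.
Result = 0.2095·0.9425·(-0.17021) / (0.5816·(+0.84057)) = -0.068745 rad/s; magnitude 0.068745 rad/s.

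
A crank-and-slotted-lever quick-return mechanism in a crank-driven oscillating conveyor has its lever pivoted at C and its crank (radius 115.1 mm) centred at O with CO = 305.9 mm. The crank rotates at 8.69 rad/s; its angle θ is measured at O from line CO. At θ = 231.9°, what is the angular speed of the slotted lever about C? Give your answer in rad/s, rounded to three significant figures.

1.16

ω = 8.69 rad/s
Crank pin A relative to C: A = (d + r cosθ, r sinθ); lever angle φ = atan2(r sinθ, d + r cosθ).
Differentiating tanφ: φ̇ = rω(d cosθ + r)/(d² + r² + 2dr cosθ).
d² + r² + 2dr cosθ = |CA|² = 0.0633723 m²;  d cosθ + r = -0.073651 m.
|ω_lever| = |0.1151·8.69·-0.073651| / 0.0633723 = 1.1625 rad/s.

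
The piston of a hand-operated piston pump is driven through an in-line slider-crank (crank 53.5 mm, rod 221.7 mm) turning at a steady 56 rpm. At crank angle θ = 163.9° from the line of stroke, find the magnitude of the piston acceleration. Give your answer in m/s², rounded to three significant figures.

1.39

ω = 2π·56/60 = 5.864 rad/s
x(θ) = r cosθ + √(L² − r² sin²θ); with ω constant, a = ω²·d²x/dθ².
d²x/dθ² = −r cosθ − r²(cos2θ)/√u − r⁴ sin²2θ/(4u^{3/2}),  u = L² − r² sin²θ = 0.0489308 m².
Substituting r = 0.0535 m, L = 0.2217 m, θ = 163.9°: d²x/dθ² = +0.040399 m.
a = ω²·d²x/dθ² = (5.864)²·(+0.040399) = +1.3893 m/s²;  |a| = 1.3893 m/s².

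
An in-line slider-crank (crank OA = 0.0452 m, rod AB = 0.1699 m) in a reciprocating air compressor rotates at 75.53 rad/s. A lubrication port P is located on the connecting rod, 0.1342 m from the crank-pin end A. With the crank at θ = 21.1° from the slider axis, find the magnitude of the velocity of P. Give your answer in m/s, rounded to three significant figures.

ω = 75.53 rad/s.  Crank-pin speed |V_A| = rω = 3.414 m/s, perpendicular to OA.
Rod angle: sinφ = −(r/L) sinθ ⇒ φ = -5.496°; ω_rod = −rω cosθ/√(L²−r²sin²θ) = -18.833 rad/s.
V_P = V_A + ω_rod × AP, with AP = 0.1342 m along the rod.
Components: V_Px = −rω sinθ − a·ω_rod·sinφ = -1.4711 m/s;  V_Py = rω cosθ + a·ω_rod·cosφ = +0.66926 m/s.
|V_P| = √(V_Px² + V_Py²) = 1.6162 m/s.

1.62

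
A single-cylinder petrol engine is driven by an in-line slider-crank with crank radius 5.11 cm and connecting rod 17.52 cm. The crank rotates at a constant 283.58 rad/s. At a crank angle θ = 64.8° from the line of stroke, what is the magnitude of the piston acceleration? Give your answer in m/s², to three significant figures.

974

ω = 283.6 rad/s
x(θ) = r cosθ + √(L² − r² sin²θ); with ω constant, a = ω²·d²x/dθ².
d²x/dθ² = −r cosθ − r²(cos2θ)/√u − r⁴ sin²2θ/(4u^{3/2}),  u = L² − r² sin²θ = 0.0285572 m².
Substituting r = 0.0511 m, L = 0.1752 m, θ = 64.8°: d²x/dθ² = -0.012118 m.
a = ω²·d²x/dθ² = (283.6)²·(-0.012118) = -974.47 m/s²;  |a| = 974.47 m/s².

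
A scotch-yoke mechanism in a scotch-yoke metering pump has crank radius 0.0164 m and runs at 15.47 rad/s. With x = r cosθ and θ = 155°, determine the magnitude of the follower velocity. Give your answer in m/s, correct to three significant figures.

0.107

ω = 15.47 rad/s
x = r cosθ ⇒ ẋ = −rω sinθ.
|v| = rω|sinθ| = 0.0164·15.47·|sin 155°| = 0.10722 m/s.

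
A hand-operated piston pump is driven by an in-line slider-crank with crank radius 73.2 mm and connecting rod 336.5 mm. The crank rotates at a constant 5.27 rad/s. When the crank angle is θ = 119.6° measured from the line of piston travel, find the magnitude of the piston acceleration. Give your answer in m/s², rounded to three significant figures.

ω = 5.27 rad/s
x(θ) = r cosθ + √(L² − r² sin²θ); with ω constant, a = ω²·d²x/dθ².
d²x/dθ² = −r cosθ − r²(cos2θ)/√u − r⁴ sin²2θ/(4u^{3/2}),  u = L² − r² sin²θ = 0.109181 m².
Substituting r = 0.0732 m, L = 0.3365 m, θ = 119.6°: d²x/dθ² = +0.044313 m.
a = ω²·d²x/dθ² = (5.27)²·(+0.044313) = +1.2307 m/s²;  |a| = 1.2307 m/s².

1.23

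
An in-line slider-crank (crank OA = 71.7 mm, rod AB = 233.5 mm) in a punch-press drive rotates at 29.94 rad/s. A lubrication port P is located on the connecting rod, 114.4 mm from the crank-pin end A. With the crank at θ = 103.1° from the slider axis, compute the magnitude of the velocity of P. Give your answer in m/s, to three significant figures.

2.03

ω = 29.94 rad/s.  Crank-pin speed |V_A| = rω = 2.1467 m/s, perpendicular to OA.
Rod angle: sinφ = −(r/L) sinθ ⇒ φ = -17.402°; ω_rod = −rω cosθ/√(L²−r²sin²θ) = +2.1837 rad/s.
V_P = V_A + ω_rod × AP, with AP = 0.1144 m along the rod.
Components: V_Px = −rω sinθ − a·ω_rod·sinφ = -2.0161 m/s;  V_Py = rω cosθ + a·ω_rod·cosφ = -0.24817 m/s.
|V_P| = √(V_Px² + V_Py²) = 2.0313 m/s.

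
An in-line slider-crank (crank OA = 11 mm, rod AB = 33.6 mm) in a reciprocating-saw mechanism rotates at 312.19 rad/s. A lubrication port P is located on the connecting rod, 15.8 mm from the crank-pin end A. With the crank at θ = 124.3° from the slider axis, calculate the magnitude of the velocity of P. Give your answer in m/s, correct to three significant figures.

ω = 312.2 rad/s.  Crank-pin speed |V_A| = rω = 3.4341 m/s, perpendicular to OA.
Rod angle: sinφ = −(r/L) sinθ ⇒ φ = -15.691°; ω_rod = −rω cosθ/√(L²−r²sin²θ) = +59.825 rad/s.
V_P = V_A + ω_rod × AP, with AP = 0.0158 m along the rod.
Components: V_Px = −rω sinθ − a·ω_rod·sinφ = -2.5813 m/s;  V_Py = rω cosθ + a·ω_rod·cosφ = -1.0252 m/s.
|V_P| = √(V_Px² + V_Py²) = 2.7774 m/s.

2.78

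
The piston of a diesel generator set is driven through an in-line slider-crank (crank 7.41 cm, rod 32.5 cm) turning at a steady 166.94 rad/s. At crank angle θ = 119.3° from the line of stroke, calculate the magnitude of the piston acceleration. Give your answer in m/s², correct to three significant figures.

ω = 166.9 rad/s
x(θ) = r cosθ + √(L² − r² sin²θ); with ω constant, a = ω²·d²x/dθ².
d²x/dθ² = −r cosθ − r²(cos2θ)/√u − r⁴ sin²2θ/(4u^{3/2}),  u = L² − r² sin²θ = 0.101449 m².
Substituting r = 0.0741 m, L = 0.325 m, θ = 119.3°: d²x/dθ² = +0.045075 m.
a = ω²·d²x/dθ² = (166.9)²·(+0.045075) = +1256.2 m/s²;  |a| = 1256.2 m/s².

1260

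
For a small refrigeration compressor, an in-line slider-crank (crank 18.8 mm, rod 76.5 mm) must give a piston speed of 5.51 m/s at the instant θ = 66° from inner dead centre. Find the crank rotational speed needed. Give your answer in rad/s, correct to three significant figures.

291

For an in-line slider-crank, |v_piston| = rω|sinθ|·[1 + r cosθ/√(L² − r² sin²θ)].
With r = 0.0188 m, L = 0.0765 m, θ = 66°: the bracketed kinematic factor |dx/dθ| = 0.018936 m.
ω = v/|dx/dθ| = 5.51/0.018936 = 290.97 rad/s.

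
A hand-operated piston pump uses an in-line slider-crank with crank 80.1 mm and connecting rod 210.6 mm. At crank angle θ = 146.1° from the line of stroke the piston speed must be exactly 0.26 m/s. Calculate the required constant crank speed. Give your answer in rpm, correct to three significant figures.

For an in-line slider-crank, |v_piston| = rω|sinθ|·[1 + r cosθ/√(L² − r² sin²θ)].
With r = 0.0801 m, L = 0.2106 m, θ = 146.1°: the bracketed kinematic factor |dx/dθ| = 0.030243 m.
ω = v/|dx/dθ| = 0.26/0.030243 = 8.5969 rad/s.
N = 60ω/(2π) = 82.094 rpm.

82.1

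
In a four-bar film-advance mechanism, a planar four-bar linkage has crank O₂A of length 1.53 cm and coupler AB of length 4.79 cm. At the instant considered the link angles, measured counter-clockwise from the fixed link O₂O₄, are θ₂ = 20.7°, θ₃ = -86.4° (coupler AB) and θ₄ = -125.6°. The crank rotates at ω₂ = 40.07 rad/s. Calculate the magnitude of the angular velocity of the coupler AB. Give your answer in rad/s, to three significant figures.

ω₂ = 40.07 rad/s
Differentiating the loop-closure r₂e^{iθ₂}+r₃e^{iθ₃}=r₁+r₄e^{iθ₄} gives r₂ω₂e^{iθ₂}+r₃ω₃e^{iθ₃}=r₄ω₄e^{iθ₄}.
Eliminating the other unknown: ω₃ = r₂ω₂ sin(θ₄−θ₂) / [r₃ sin(θ₃−θ₄)].
Numerator sine = -0.55484; denominator sine = +0.63203.
Result = 0.0153·40.07·(-0.55484) / (0.0479·(+0.63203)) = -11.236 rad/s; magnitude 11.236 rad/s.

11.2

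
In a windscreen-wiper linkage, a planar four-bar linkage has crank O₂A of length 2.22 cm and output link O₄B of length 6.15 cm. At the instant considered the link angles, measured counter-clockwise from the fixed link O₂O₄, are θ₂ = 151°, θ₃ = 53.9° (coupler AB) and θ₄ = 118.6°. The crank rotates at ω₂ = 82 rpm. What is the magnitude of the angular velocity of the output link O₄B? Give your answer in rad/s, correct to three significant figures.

3.40

ω₂ = 8.587 rad/s (from 82 rpm).
Differentiating the loop-closure r₂e^{iθ₂}+r₃e^{iθ₃}=r₁+r₄e^{iθ₄} gives r₂ω₂e^{iθ₂}+r₃ω₃e^{iθ₃}=r₄ω₄e^{iθ₄}.
Eliminating the other unknown: ω₄ = r₂ω₂ sin(θ₂−θ₃) / [r₄ sin(θ₄−θ₃)].
Numerator sine = +0.99233; denominator sine = +0.90408.
Result = 0.0222·8.587·(+0.99233) / (0.0615·(+0.90408)) = +3.4023 rad/s; magnitude 3.4023 rad/s.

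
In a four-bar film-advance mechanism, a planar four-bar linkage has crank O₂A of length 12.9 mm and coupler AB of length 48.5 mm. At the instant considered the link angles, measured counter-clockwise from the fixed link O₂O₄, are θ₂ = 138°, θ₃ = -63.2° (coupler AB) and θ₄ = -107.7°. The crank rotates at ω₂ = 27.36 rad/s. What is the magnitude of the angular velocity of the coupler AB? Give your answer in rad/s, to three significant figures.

9.46

ω₂ = 27.36 rad/s
Differentiating the loop-closure r₂e^{iθ₂}+r₃e^{iθ₃}=r₁+r₄e^{iθ₄} gives r₂ω₂e^{iθ₂}+r₃ω₃e^{iθ₃}=r₄ω₄e^{iθ₄}.
Eliminating the other unknown: ω₃ = r₂ω₂ sin(θ₄−θ₂) / [r₃ sin(θ₃−θ₄)].
Numerator sine = +0.91140; denominator sine = +0.70091.
Result = 0.0129·27.36·(+0.91140) / (0.0485·(+0.70091)) = +9.4627 rad/s; magnitude 9.4627 rad/s.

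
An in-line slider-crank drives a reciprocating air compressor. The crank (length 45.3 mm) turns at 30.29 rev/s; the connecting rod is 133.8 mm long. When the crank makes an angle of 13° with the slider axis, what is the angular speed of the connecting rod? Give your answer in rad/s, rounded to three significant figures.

ω = 190.3 rad/s (converted from 30.29 rev/s).
The rod makes angle φ with the slider axis where L sinφ = r sinθ; differentiating, L cosφ·φ̇ = r ω cosθ.
L cosφ = √(L² − r² sin²θ) = 0.13341 m.
|ω_rod| = r ω |cosθ| / √(L² − r² sin²θ) = 0.0453·190.3·0.97437/0.13341 = 62.966 rad/s.

63.0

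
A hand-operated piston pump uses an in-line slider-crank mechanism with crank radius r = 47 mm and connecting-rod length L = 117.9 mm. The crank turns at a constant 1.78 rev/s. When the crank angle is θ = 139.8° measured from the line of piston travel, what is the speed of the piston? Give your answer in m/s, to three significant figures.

ω = 2π·1.78 = 11.18 rad/s
For an in-line slider-crank, x = r cosθ + √(L² − r² sin²θ), so v = −rω sinθ·[1 + r cosθ/√(L² − r² sin²θ)].
With r = 0.047 m, L = 0.1179 m, θ = 139.8°: √(L² − r² sin²θ) = 0.11393 m.
v = −0.047·11.18·0.64546·[1 + 0.047·-0.76380/0.11393] = -0.23238 m/s.
|v| = 0.23238 m/s.

0.232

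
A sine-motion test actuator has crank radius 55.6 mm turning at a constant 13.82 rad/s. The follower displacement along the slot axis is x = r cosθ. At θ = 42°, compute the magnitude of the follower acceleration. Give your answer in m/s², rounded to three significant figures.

ω = 13.82 rad/s
x = r cosθ ⇒ ẍ = −rω² cosθ (ω constant).
|a| = rω²|cosθ| = 0.0556·(13.82)²·|cos 42°| = 7.8916 m/s².

7.89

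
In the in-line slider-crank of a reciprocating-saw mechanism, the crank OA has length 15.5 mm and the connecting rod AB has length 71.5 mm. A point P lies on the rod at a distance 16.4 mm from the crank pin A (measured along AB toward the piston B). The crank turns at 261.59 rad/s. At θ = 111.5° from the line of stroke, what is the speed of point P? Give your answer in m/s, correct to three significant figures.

ω = 261.6 rad/s.  Crank-pin speed |V_A| = rω = 4.0546 m/s, perpendicular to OA.
Rod angle: sinφ = −(r/L) sinθ ⇒ φ = -11.636°; ω_rod = −rω cosθ/√(L²−r²sin²θ) = +21.22 rad/s.
V_P = V_A + ω_rod × AP, with AP = 0.0164 m along the rod.
Components: V_Px = −rω sinθ − a·ω_rod·sinφ = -3.7023 m/s;  V_Py = rω cosθ + a·ω_rod·cosφ = -1.1452 m/s.
|V_P| = √(V_Px² + V_Py²) = 3.8754 m/s.

3.88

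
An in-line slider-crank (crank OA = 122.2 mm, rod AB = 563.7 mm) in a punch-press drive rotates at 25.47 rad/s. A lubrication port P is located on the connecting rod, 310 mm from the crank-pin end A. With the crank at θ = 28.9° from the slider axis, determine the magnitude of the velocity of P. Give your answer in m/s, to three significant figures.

ω = 25.47 rad/s.  Crank-pin speed |V_A| = rω = 3.1124 m/s, perpendicular to OA.
Rod angle: sinφ = −(r/L) sinθ ⇒ φ = -6.014°; ω_rod = −rω cosθ/√(L²−r²sin²θ) = -4.8606 rad/s.
V_P = V_A + ω_rod × AP, with AP = 0.31 m along the rod.
Components: V_Px = −rω sinθ − a·ω_rod·sinφ = -1.662 m/s;  V_Py = rω cosθ + a·ω_rod·cosφ = +1.2263 m/s.
|V_P| = √(V_Px² + V_Py²) = 2.0655 m/s.

2.07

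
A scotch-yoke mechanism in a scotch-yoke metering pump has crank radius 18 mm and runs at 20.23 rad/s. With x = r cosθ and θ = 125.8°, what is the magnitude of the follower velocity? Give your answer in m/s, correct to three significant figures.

ω = 20.23 rad/s
x = r cosθ ⇒ ẋ = −rω sinθ.
|v| = rω|sinθ| = 0.018·20.23·|sin 125.8°| = 0.29534 m/s.

0.295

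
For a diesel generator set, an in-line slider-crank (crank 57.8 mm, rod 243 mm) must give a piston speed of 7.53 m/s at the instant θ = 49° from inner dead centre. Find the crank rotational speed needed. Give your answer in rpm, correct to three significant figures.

For an in-line slider-crank, |v_piston| = rω|sinθ|·[1 + r cosθ/√(L² − r² sin²θ)].
With r = 0.0578 m, L = 0.243 m, θ = 49°: the bracketed kinematic factor |dx/dθ| = 0.050542 m.
ω = v/|dx/dθ| = 7.53/0.050542 = 148.99 rad/s.
N = 60ω/(2π) = 1422.7 rpm.

1420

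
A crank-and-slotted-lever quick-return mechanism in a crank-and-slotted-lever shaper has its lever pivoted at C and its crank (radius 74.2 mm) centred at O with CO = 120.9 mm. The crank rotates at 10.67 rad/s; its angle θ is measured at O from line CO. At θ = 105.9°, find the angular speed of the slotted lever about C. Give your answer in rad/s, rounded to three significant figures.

2.14

ω = 10.67 rad/s
Crank pin A relative to C: A = (d + r cosθ, r sinθ); lever angle φ = atan2(r sinθ, d + r cosθ).
Differentiating tanφ: φ̇ = rω(d cosθ + r)/(d² + r² + 2dr cosθ).
d² + r² + 2dr cosθ = |CA|² = 0.0152072 m²;  d cosθ + r = +0.041078 m.
|ω_lever| = |0.0742·10.67·+0.041078| / 0.0152072 = 2.1386 rad/s.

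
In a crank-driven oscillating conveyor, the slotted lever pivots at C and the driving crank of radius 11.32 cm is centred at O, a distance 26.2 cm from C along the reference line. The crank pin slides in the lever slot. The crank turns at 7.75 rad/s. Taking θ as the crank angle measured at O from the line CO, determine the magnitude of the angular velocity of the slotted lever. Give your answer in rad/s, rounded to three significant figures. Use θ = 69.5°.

1.76

ω = 7.75 rad/s
Crank pin A relative to C: A = (d + r cosθ, r sinθ); lever angle φ = atan2(r sinθ, d + r cosθ).
Differentiating tanφ: φ̇ = rω(d cosθ + r)/(d² + r² + 2dr cosθ).
d² + r² + 2dr cosθ = |CA|² = 0.102231 m²;  d cosθ + r = +0.20495 m.
|ω_lever| = |0.1132·7.75·+0.20495| / 0.102231 = 1.7588 rad/s.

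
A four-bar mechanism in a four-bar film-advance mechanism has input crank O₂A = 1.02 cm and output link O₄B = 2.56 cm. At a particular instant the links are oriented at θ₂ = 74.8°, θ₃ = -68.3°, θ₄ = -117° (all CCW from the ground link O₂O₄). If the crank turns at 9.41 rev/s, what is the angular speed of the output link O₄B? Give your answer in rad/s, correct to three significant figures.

ω₂ = 59.12 rad/s (from 9.41 rev/s).
Differentiating the loop-closure r₂e^{iθ₂}+r₃e^{iθ₃}=r₁+r₄e^{iθ₄} gives r₂ω₂e^{iθ₂}+r₃ω₃e^{iθ₃}=r₄ω₄e^{iθ₄}.
Eliminating the other unknown: ω₄ = r₂ω₂ sin(θ₂−θ₃) / [r₄ sin(θ₄−θ₃)].
Numerator sine = +0.60042; denominator sine = -0.75126.
Result = 0.0102·59.12·(+0.60042) / (0.0256·(-0.75126)) = -18.827 rad/s; magnitude 18.827 rad/s.

18.8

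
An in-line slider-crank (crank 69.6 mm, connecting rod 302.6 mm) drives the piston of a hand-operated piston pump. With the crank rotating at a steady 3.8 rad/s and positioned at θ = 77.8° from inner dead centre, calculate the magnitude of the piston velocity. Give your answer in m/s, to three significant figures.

ω = 3.8 rad/s
For an in-line slider-crank, x = r cosθ + √(L² − r² sin²θ), so v = −rω sinθ·[1 + r cosθ/√(L² − r² sin²θ)].
With r = 0.0696 m, L = 0.3026 m, θ = 77.8°: √(L² − r² sin²θ) = 0.29485 m.
v = −0.0696·3.8·0.97742·[1 + 0.0696·0.21132/0.29485] = -0.2714 m/s.
|v| = 0.2714 m/s.

0.271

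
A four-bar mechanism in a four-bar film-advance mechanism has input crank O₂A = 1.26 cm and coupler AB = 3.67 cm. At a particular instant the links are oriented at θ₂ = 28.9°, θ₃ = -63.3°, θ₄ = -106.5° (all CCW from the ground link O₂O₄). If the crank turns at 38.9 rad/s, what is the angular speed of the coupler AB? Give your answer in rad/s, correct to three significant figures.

ω₂ = 38.9 rad/s
Differentiating the loop-closure r₂e^{iθ₂}+r₃e^{iθ₃}=r₁+r₄e^{iθ₄} gives r₂ω₂e^{iθ₂}+r₃ω₃e^{iθ₃}=r₄ω₄e^{iθ₄}.
Eliminating the other unknown: ω₃ = r₂ω₂ sin(θ₄−θ₂) / [r₃ sin(θ₃−θ₄)].
Numerator sine = -0.70215; denominator sine = +0.68455.
Result = 0.0126·38.9·(-0.70215) / (0.0367·(+0.68455)) = -13.699 rad/s; magnitude 13.699 rad/s.

13.7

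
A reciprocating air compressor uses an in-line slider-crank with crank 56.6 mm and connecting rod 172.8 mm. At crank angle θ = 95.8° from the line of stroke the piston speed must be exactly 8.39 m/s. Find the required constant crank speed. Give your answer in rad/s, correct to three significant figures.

For an in-line slider-crank, |v_piston| = rω|sinθ|·[1 + r cosθ/√(L² − r² sin²θ)].
With r = 0.0566 m, L = 0.1728 m, θ = 95.8°: the bracketed kinematic factor |dx/dθ| = 0.054339 m.
ω = v/|dx/dθ| = 8.39/0.054339 = 154.4 rad/s.

154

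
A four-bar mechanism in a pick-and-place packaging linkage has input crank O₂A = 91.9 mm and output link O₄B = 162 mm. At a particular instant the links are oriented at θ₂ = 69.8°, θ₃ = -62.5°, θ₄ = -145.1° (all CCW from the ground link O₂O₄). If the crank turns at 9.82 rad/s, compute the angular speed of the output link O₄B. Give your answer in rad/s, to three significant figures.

ω₂ = 9.82 rad/s
Differentiating the loop-closure r₂e^{iθ₂}+r₃e^{iθ₃}=r₁+r₄e^{iθ₄} gives r₂ω₂e^{iθ₂}+r₃ω₃e^{iθ₃}=r₄ω₄e^{iθ₄}.
Eliminating the other unknown: ω₄ = r₂ω₂ sin(θ₂−θ₃) / [r₄ sin(θ₄−θ₃)].
Numerator sine = +0.73963; denominator sine = -0.99167.
Result = 0.0919·9.82·(+0.73963) / (0.162·(-0.99167)) = -4.1549 rad/s; magnitude 4.1549 rad/s.

4.15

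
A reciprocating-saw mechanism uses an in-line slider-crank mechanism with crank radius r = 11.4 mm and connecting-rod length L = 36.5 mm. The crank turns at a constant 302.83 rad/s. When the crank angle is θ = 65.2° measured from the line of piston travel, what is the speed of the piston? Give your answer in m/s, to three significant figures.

ω = 302.8 rad/s
For an in-line slider-crank, x = r cosθ + √(L² − r² sin²θ), so v = −rω sinθ·[1 + r cosθ/√(L² − r² sin²θ)].
With r = 0.0114 m, L = 0.0365 m, θ = 65.2°: √(L² − r² sin²θ) = 0.035002 m.
v = −0.0114·302.8·0.90778·[1 + 0.0114·0.41945/0.035002] = -3.562 m/s.
|v| = 3.562 m/s.

3.56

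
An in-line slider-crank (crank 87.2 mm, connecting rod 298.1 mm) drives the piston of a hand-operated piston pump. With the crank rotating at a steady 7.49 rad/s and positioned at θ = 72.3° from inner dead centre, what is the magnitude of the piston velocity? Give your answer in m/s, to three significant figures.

0.680

ω = 7.49 rad/s
For an in-line slider-crank, x = r cosθ + √(L² − r² sin²θ), so v = −rω sinθ·[1 + r cosθ/√(L² − r² sin²θ)].
With r = 0.0872 m, L = 0.2981 m, θ = 72.3°: √(L² − r² sin²θ) = 0.28629 m.
v = −0.0872·7.49·0.95266·[1 + 0.0872·0.30403/0.28629] = -0.67983 m/s.
|v| = 0.67983 m/s.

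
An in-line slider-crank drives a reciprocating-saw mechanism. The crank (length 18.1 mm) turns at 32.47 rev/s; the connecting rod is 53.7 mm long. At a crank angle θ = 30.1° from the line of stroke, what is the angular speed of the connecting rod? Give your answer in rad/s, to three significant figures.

60.4

ω = 204 rad/s (converted from 32.47 rev/s).
The rod makes angle φ with the slider axis where L sinφ = r sinθ; differentiating, L cosφ·φ̇ = r ω cosθ.
L cosφ = √(L² − r² sin²θ) = 0.052927 m.
|ω_rod| = r ω |cosθ| / √(L² − r² sin²θ) = 0.0181·204·0.86515/0.052927 = 60.361 rad/s.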